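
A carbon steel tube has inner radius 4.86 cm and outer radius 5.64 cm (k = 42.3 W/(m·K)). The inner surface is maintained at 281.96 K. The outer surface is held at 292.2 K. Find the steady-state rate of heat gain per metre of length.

Q' = 18.3 kW/m

Q' = 2πk·ΔT/ln(r₂/r₁) = 2π × 42.3 × 10.24 / ln(0.0564/0.0486) = 18300 W/m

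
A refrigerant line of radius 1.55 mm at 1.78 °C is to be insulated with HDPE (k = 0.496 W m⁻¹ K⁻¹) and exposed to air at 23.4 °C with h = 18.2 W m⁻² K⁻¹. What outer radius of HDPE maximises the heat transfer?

For a cylinder, r_cr = k_ins/h = 0.496/18.2 = 0.0273 m = 2.73 cm

r_cr = 2.73 cm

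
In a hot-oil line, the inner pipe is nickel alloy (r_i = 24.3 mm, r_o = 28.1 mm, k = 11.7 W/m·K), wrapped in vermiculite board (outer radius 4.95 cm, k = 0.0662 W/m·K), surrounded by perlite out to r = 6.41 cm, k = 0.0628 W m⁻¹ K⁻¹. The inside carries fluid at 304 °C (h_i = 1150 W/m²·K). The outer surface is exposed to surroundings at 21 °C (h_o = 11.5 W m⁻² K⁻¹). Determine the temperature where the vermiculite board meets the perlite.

Resistance network (inner→outer):
  R'_conv,in = 1/(2πr h) = 1/(2π·0.0243·1150) = 0.005695 m·K/W
  R'_nickel alloy = ln(0.0281/0.0243)/(2πk) = 0.1453/(2π·11.7) = 0.001976 m·K/W
  R'_vermiculite board = ln(0.0495/0.0281)/(2πk) = 0.5662/(2π·0.0662) = 1.361 m·K/W
  R'_perlite = ln(0.0641/0.0495)/(2πk) = 0.2585/(2π·0.0628) = 0.6550 m·K/W
  R'_conv,out = 1/(2πr h) = 1/(2π·0.0641·11.5) = 0.2159 m·K/W
ΣR = 0.005695 + 0.001976 + 1.361 + 0.6550 + 0.2159 = 2.240 m·K/W
Q' = ΔT/ΣR = (304 °C − 21 °C)/2.240 = 126.3 W/m
From the inner boundary to the vermiculite board/perlite interface, ΣR_partial = 1.369 m·K/W.
T_interface = T_in − Q'·ΣR_partial = 304 °C − (126.3)(1.369) = 131 °C

T = 131 °C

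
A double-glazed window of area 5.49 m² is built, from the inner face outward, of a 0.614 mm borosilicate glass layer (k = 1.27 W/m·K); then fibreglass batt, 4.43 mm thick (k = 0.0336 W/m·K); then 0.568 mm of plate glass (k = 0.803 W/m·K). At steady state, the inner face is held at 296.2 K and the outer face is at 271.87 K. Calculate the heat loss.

Series thermal resistances, inner to outer:
  R_borosilicate glass = L/(kA) = 6.14×10^-4/(1.27·5.49) = 8.806×10^-5 K/W
  R_fibreglass batt = L/(kA) = 0.00443/(0.0336·5.49) = 0.02402 K/W
  R_plate glass = L/(kA) = 5.68×10^-4/(0.803·5.49) = 1.288×10^-4 K/W
ΣR = 8.806×10^-5 + 0.02402 + 1.288×10^-4 = 0.02424 K/W
Q = ΔT/ΣR = (296.2 K − 271.87 K)/0.02424 = 1000 W

Q = 1000 W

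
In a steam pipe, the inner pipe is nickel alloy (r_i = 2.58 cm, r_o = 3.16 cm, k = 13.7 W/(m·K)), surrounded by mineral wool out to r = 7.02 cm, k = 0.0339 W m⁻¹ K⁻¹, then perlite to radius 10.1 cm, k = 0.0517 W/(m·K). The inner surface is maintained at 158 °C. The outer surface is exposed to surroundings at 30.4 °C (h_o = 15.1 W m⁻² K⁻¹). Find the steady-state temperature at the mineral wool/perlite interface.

Series thermal resistances, inner to outer:
  R'_nickel alloy = ln(0.0316/0.0258)/(2πk) = 0.2028/(2π·13.7) = 0.002356 m·K/W
  R'_mineral wool = ln(0.0702/0.0316)/(2πk) = 0.7982/(2π·0.0339) = 3.747 m·K/W
  R'_perlite = ln(0.101/0.0702)/(2πk) = 0.3638/(2π·0.0517) = 1.120 m·K/W
  R'_conv,out = 1/(2πr h) = 1/(2π·0.101·15.1) = 0.1044 m·K/W
ΣR = 0.002356 + 3.747 + 1.120 + 0.1044 = 4.974 m·K/W
Q' = ΔT/ΣR = (158 °C − 30.4 °C)/4.974 = 25.65 W/m
From the inner boundary to the mineral wool/perlite interface, ΣR_partial = 3.749 m·K/W.
T_interface = T_in − Q'·ΣR_partial = 158 °C − (25.65)(3.749) = 61.8 °C

T = 61.8 °C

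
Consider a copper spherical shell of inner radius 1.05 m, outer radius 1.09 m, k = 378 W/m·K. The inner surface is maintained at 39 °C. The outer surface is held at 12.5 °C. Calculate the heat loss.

Q = 4πk·ΔT/(1/r₁ − 1/r₂) = 4π × 378 × 26.5 / (1/1.05 − 1/1.09) = 3.60×10^6 W

Q = 3600 kW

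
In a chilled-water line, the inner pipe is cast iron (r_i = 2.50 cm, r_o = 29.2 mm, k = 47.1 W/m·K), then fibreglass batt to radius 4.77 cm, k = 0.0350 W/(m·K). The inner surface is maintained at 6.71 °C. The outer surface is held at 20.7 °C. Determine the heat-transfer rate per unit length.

Q' = 6.27 W/m

Series thermal resistances, inner to outer:
  R'_cast iron = ln(0.0292/0.0250)/(2πk) = 0.1553/(2π·47.1) = 5.247×10^-4 m·K/W
  R'_fibreglass batt = ln(0.0477/0.0292)/(2πk) = 0.4908/(2π·0.0350) = 2.232 m·K/W
ΣR = 5.247×10^-4 + 2.232 = 2.233 m·K/W
Q' = ΔT/ΣR = (6.71 °C − 20.7 °C)/2.233 = -6.27 W/m
(Negative Q' ⇒ heat flows inward; heat gain = 6.27 W/m.)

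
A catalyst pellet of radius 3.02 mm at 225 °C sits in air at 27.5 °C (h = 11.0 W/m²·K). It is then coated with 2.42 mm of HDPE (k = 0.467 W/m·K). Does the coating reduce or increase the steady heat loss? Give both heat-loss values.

increases: 0.249 → 0.733 W

Critical radius for a sphere: r_cr = 2k/h = 0.0849 m = 8.49 cm.
Outer radius after coating: r₂ = 0.00302 + 0.00242 = 0.00544 m.
Since r₁ < r_cr and r₂ ≤ r_cr, the coating moves toward the maximum at r_cr — heat loss rises.
Bare: R = 1/(4πr₁²h) = 793.2 K/W; Q = 197.5/793.2 = 0.249 W.
Coated: R = R_cond + R_conv = 269.6 K/W; Q = 197.5/269.6 = 0.733 W.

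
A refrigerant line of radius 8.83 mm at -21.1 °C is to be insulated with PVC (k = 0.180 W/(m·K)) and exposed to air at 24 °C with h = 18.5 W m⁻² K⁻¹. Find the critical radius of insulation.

r_cr = 0.973 cm

For a cylinder, r_cr = k_ins/h = 0.180/18.5 = 0.00973 m = 0.973 cm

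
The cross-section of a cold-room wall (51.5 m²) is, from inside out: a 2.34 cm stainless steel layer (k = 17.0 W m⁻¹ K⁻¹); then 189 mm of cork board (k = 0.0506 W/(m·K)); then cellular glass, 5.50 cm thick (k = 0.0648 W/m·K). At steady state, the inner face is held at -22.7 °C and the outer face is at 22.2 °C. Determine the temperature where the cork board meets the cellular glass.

T = 13.9 °C

Series thermal resistances, inner to outer:
  R_stainless steel = L/(kA) = 0.0234/(17.0·51.5) = 2.673×10^-5 K/W
  R_cork board = L/(kA) = 0.189/(0.0506·51.5) = 0.07253 K/W
  R_cellular glass = L/(kA) = 0.0550/(0.0648·51.5) = 0.01648 K/W
ΣR = 2.673×10^-5 + 0.07253 + 0.01648 = 0.08904 K/W
Q = ΔT/ΣR = (-22.7 °C − 22.2 °C)/0.08904 = -504.3 W
From the inner boundary to the cork board/cellular glass interface, ΣR_partial = 0.07256 K/W.
T_interface = T_in − Q·ΣR_partial = -22.7 °C − (-504.3)(0.07256) = 13.9 °C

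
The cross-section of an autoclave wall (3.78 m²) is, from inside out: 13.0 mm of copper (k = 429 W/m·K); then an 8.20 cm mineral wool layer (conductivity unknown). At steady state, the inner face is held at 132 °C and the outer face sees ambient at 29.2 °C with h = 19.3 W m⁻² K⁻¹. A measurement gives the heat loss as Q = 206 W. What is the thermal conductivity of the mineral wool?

ΣR = ΔT/Q = |132 − 29.2|/206 = 0.4990 K/W
Known resistances:
  R_copper = L/(kA) = 0.0130/(429·3.78) = 8.017×10^-6 K/W
  R_conv,out = 1/(hA) = 1/(19.3·3.78) = 0.01371 K/W
R_mineral wool = ΣR − ΣR_known = 0.4990 − 0.01372 = 0.4853 K/W
L/(kA) = 0.4853 ⇒ k = 0.0820/(0.4853·3.78) = 0.0447 W/m·K

k = 0.0447 W/m·K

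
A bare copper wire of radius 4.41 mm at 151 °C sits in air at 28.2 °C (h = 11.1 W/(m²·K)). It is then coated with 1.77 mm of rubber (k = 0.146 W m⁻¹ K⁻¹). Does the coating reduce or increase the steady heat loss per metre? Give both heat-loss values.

increases: 37.8 → 45.7 W/m

Critical radius for a cylinder: r_cr = k/h = 0.0132 m = 1.32 cm.
Outer radius after coating: r₂ = 0.00441 + 0.00177 = 0.00618 m.
Since r₁ < r_cr and r₂ ≤ r_cr, the coating moves toward the maximum at r_cr — heat loss rises.
Bare: R = 1/(2πr₁h) = 3.251 m·K/W; Q = 122.8/3.251 = 37.8 W/m.
Coated: R = R_cond + R_conv = 2.688 m·K/W; Q = 122.8/2.688 = 45.7 W/m.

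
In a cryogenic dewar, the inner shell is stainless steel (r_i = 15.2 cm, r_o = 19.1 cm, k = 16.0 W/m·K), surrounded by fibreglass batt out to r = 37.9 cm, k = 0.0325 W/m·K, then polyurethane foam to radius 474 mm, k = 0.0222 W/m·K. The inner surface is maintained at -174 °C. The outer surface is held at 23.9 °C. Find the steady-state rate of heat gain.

Q = 24.0 W

Treat each layer as a resistance in series:
  R_stainless steel = (1/0.152 − 1/0.191)/(4πk) = 1.343/(4π·16.0) = 0.006681 K/W
  R_fibreglass batt = (1/0.191 − 1/0.379)/(4πk) = 2.597/(4π·0.0325) = 6.359 K/W
  R_polyurethane foam = (1/0.379 − 1/0.474)/(4πk) = 0.5288/(4π·0.0222) = 1.896 K/W
ΣR = 0.006681 + 6.359 + 1.896 = 8.262 K/W
Q = ΔT/ΣR = (-174 °C − 23.9 °C)/8.262 = -24.0 W
(Negative Q ⇒ heat flows inward; heat gain = 24.0 W.)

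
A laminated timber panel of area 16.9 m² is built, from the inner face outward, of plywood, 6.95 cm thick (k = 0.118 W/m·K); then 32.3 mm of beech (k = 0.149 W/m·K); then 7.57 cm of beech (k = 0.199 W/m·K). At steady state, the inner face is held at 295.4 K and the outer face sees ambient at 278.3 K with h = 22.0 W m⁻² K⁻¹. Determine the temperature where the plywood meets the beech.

T = 287.2 K

Treat each layer as a resistance in series:
  R_plywood = L/(kA) = 0.0695/(0.118·16.9) = 0.03485 K/W
  R_beech = L/(kA) = 0.0323/(0.149·16.9) = 0.01283 K/W
  R_beech = L/(kA) = 0.0757/(0.199·16.9) = 0.02251 K/W
  R_conv,out = 1/(hA) = 1/(22.0·16.9) = 0.002690 K/W
ΣR = 0.03485 + 0.01283 + 0.02251 + 0.002690 = 0.07288 K/W
Q = ΔT/ΣR = (295.4 K − 278.3 K)/0.07288 = 234.6 W
From the inner boundary to the plywood/beech interface, ΣR_partial = 0.03485 K/W.
T_interface = T_in − Q·ΣR_partial = 295.4 K − (234.6)(0.03485) = 287.2 K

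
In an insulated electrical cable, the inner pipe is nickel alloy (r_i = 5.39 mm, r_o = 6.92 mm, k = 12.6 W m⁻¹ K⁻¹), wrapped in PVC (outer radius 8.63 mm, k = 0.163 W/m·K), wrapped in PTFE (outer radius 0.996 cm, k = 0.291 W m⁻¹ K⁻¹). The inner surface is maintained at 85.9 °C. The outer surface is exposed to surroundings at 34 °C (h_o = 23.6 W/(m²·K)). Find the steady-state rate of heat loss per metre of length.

Q' = 53.3 W/m

Series thermal resistances, inner to outer:
  R'_nickel alloy = ln(0.00692/0.00539)/(2πk) = 0.2499/(2π·12.6) = 0.003156 m·K/W
  R'_PVC = ln(0.00863/0.00692)/(2πk) = 0.2208/(2π·0.163) = 0.2156 m·K/W
  R'_PTFE = ln(0.00996/0.00863)/(2πk) = 0.1433/(2π·0.291) = 0.07839 m·K/W
  R'_conv,out = 1/(2πr h) = 1/(2π·0.00996·23.6) = 0.6771 m·K/W
ΣR = 0.003156 + 0.2156 + 0.07839 + 0.6771 = 0.9742 m·K/W
Q' = ΔT/ΣR = (85.9 °C − 34 °C)/0.9742 = 53.3 W/m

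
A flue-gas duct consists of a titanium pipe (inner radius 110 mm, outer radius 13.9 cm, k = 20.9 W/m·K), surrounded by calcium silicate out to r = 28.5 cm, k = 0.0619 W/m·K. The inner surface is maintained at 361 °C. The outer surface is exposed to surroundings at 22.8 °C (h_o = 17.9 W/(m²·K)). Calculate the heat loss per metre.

Q' = 180 W/m

Resistance network (inner→outer):
  R'_titanium = ln(0.139/0.110)/(2πk) = 0.2340/(2π·20.9) = 0.001782 m·K/W
  R'_calcium silicate = ln(0.285/0.139)/(2πk) = 0.7180/(2π·0.0619) = 1.846 m·K/W
  R'_conv,out = 1/(2πr h) = 1/(2π·0.285·17.9) = 0.03120 m·K/W
ΣR = 0.001782 + 1.846 + 0.03120 = 1.879 m·K/W
Q' = ΔT/ΣR = (361 °C − 22.8 °C)/1.879 = 180 W/m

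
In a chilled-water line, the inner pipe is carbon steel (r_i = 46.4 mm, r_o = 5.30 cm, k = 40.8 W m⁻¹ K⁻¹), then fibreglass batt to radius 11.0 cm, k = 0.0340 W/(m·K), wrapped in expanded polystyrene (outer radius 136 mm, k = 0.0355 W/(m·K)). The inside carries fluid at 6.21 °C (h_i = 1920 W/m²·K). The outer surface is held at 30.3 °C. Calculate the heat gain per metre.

Q' = 5.51 W/m

Resistance network (inner→outer):
  R'_conv,in = 1/(2πr h) = 1/(2π·0.0464·1920) = 0.001786 m·K/W
  R'_carbon steel = ln(0.0530/0.0464)/(2πk) = 0.1330/(2π·40.8) = 5.188×10^-4 m·K/W
  R'_fibreglass batt = ln(0.110/0.0530)/(2πk) = 0.7302/(2π·0.0340) = 3.418 m·K/W
  R'_expanded polystyrene = ln(0.136/0.110)/(2πk) = 0.2122/(2π·0.0355) = 0.9512 m·K/W
ΣR = 0.001786 + 5.188×10^-4 + 3.418 + 0.9512 = 4.372 m·K/W
Q' = ΔT/ΣR = (6.21 °C − 30.3 °C)/4.372 = -5.51 W/m
(Negative Q' ⇒ heat flows inward; heat gain = 5.51 W/m.)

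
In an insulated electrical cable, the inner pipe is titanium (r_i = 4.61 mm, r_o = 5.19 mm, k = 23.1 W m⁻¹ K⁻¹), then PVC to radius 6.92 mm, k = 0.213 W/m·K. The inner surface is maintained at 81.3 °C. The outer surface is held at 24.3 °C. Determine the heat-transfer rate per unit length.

Q' = 264 W/m

Resistance network (inner→outer):
  R'_titanium = ln(0.00519/0.00461)/(2πk) = 0.1185/(2π·23.1) = 8.165×10^-4 m·K/W
  R'_PVC = ln(0.00692/0.00519)/(2πk) = 0.2877/(2π·0.213) = 0.2150 m·K/W
ΣR = 8.165×10^-4 + 0.2150 = 0.2158 m·K/W
Q' = ΔT/ΣR = (81.3 °C − 24.3 °C)/0.2158 = 264 W/m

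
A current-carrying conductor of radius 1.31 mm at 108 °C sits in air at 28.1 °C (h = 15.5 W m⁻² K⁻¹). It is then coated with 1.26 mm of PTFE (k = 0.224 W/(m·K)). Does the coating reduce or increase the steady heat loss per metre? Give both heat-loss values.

increases: 10.2 → 17.9 W/m

Critical radius for a cylinder: r_cr = k/h = 0.0145 m = 1.45 cm.
Outer radius after coating: r₂ = 0.00131 + 0.00126 = 0.00257 m.
Since r₁ < r_cr and r₂ ≤ r_cr, the coating moves toward the maximum at r_cr — heat loss rises.
Bare: R = 1/(2πr₁h) = 7.838 m·K/W; Q = 79.9/7.838 = 10.2 W/m.
Coated: R = R_cond + R_conv = 4.474 m·K/W; Q = 79.9/4.474 = 17.9 W/m.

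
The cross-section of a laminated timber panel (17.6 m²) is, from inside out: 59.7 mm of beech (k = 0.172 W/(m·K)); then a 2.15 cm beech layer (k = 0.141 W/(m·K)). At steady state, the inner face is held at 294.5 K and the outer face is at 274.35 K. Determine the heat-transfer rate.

Series thermal resistances, inner to outer:
  R_beech = L/(kA) = 0.0597/(0.172·17.6) = 0.01972 K/W
  R_beech = L/(kA) = 0.0215/(0.141·17.6) = 0.008664 K/W
ΣR = 0.01972 + 0.008664 = 0.02838 K/W
Q = ΔT/ΣR = (294.5 K − 274.35 K)/0.02838 = 710 W

Q = 710 W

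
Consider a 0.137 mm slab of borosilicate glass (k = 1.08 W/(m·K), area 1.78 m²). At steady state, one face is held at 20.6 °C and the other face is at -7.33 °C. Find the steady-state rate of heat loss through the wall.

Q = kA·ΔT/L = 1.08 × 1.78 × |20.6 °C − -7.33 °C| / 1.37×10^-4 = 3.92×10^5 W

Q = 392 kW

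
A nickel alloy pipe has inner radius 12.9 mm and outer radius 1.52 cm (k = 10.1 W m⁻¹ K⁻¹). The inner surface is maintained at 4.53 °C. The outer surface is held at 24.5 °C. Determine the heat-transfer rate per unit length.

Q' = 7.72 kW/m

Q' = 2πk·ΔT/ln(r₂/r₁) = 2π × 10.1 × 19.97 / ln(0.0152/0.0129) = 7720 W/m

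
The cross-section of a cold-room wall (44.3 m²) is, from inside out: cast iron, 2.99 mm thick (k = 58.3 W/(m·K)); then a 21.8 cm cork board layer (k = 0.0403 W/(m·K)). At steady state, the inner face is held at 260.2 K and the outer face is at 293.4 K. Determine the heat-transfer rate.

Resistance network (inner→outer):
  R_cast iron = L/(kA) = 0.00299/(58.3·44.3) = 1.158×10^-6 K/W
  R_cork board = L/(kA) = 0.218/(0.0403·44.3) = 0.1221 K/W
ΣR = 1.158×10^-6 + 0.1221 = 0.1221 K/W
Q = ΔT/ΣR = (260.2 K − 293.4 K)/0.1221 = -272 W
(Negative Q ⇒ heat flows inward; heat gain = 272 W.)

Q = 272 W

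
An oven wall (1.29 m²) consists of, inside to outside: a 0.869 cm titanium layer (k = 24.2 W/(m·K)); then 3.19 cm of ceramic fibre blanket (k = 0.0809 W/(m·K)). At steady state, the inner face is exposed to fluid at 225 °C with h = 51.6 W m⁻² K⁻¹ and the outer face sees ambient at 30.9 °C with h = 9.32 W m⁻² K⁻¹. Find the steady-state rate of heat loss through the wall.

Series thermal resistances, inner to outer:
  R_conv,in = 1/(hA) = 1/(51.6·1.29) = 0.01502 K/W
  R_titanium = L/(kA) = 0.00869/(24.2·1.29) = 2.784×10^-4 K/W
  R_ceramic fibre blanket = L/(kA) = 0.0319/(0.0809·1.29) = 0.3057 K/W
  R_conv,out = 1/(hA) = 1/(9.32·1.29) = 0.08318 K/W
ΣR = 0.01502 + 2.784×10^-4 + 0.3057 + 0.08318 = 0.4042 K/W
Q = ΔT/ΣR = (225 °C − 30.9 °C)/0.4042 = 480 W

Q = 480 W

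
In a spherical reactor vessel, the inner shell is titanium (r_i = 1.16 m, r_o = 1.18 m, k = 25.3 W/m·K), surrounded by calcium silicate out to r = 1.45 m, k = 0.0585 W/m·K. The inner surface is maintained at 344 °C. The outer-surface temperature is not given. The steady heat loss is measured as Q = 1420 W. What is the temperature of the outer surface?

T_out = 39.1 °C

Sum the resistances:
  R_titanium = (1/1.16 − 1/1.18)/(4πk) = 0.01461/(4π·25.3) = 4.596×10^-5 K/W
  R_calcium silicate = (1/1.18 − 1/1.45)/(4πk) = 0.1578/(4π·0.0585) = 0.2147 K/W
ΣR = 0.2147 K/W
ΔT = Q·ΣR = 1420 × 0.2147 = 304.9 K
Heat flows outward, so T_out = T_in − ΔT = 344 − 304.9 = 39.1 °C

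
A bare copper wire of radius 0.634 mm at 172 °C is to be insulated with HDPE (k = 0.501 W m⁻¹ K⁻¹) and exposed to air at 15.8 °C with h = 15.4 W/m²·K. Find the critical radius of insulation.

For a cylinder, r_cr = k_ins/h = 0.501/15.4 = 0.0325 m = 3.25 cm

r_cr = 3.25 cm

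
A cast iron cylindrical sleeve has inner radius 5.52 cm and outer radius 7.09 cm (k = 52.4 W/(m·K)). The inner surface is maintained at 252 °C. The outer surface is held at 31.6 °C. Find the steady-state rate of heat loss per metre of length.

Q' = 2πk·ΔT/ln(r₂/r₁) = 2π × 52.4 × 220.4 / ln(0.0709/0.0552) = 2.90×10^5 W/m

Q' = 290 kW/m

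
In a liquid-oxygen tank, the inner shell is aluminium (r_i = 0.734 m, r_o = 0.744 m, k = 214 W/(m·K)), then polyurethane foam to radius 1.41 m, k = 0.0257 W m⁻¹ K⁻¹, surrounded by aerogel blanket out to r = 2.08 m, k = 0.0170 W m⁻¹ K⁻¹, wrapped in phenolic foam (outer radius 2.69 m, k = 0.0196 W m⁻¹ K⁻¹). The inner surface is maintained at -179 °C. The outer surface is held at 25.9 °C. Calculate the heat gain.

Treat each layer as a resistance in series:
  R_aluminium = (1/0.734 − 1/0.744)/(4πk) = 0.01831/(4π·214) = 6.809×10^-6 K/W
  R_polyurethane foam = (1/0.744 − 1/1.41)/(4πk) = 0.6349/(4π·0.0257) = 1.966 K/W
  R_aerogel blanket = (1/1.41 − 1/2.08)/(4πk) = 0.2285/(4π·0.0170) = 1.069 K/W
  R_phenolic foam = (1/2.08 − 1/2.69)/(4πk) = 0.1090/(4π·0.0196) = 0.4426 K/W
ΣR = 6.809×10^-6 + 1.966 + 1.069 + 0.4426 = 3.478 K/W
Q = ΔT/ΣR = (-179 °C − 25.9 °C)/3.478 = -58.9 W
(Negative Q ⇒ heat flows inward; heat gain = 58.9 W.)

Q = 58.9 W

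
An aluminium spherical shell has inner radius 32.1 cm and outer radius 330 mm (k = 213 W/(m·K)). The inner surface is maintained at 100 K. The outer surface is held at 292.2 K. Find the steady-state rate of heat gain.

Q = 4πk·ΔT/(1/r₁ − 1/r₂) = 4π × 213 × 192.2 / (1/0.321 − 1/0.330) = 6.06×10^6 W

Q = 6.06×10^6 W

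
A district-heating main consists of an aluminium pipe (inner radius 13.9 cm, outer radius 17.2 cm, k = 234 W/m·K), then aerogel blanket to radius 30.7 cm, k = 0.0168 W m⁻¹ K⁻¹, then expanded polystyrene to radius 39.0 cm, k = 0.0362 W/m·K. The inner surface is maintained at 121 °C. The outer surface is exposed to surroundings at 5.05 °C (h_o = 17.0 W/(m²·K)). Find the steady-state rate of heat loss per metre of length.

Q' = 17.7 W/m

Treat each layer as a resistance in series:
  R'_aluminium = ln(0.172/0.139)/(2πk) = 0.2130/(2π·234) = 1.449×10^-4 m·K/W
  R'_aerogel blanket = ln(0.307/0.172)/(2πk) = 0.5794/(2π·0.0168) = 5.489 m·K/W
  R'_expanded polystyrene = ln(0.390/0.307)/(2πk) = 0.2393/(2π·0.0362) = 1.052 m·K/W
  R'_conv,out = 1/(2πr h) = 1/(2π·0.390·17.0) = 0.02401 m·K/W
ΣR = 1.449×10^-4 + 5.489 + 1.052 + 0.02401 = 6.565 m·K/W
Q' = ΔT/ΣR = (121 °C − 5.05 °C)/6.565 = 17.7 W/m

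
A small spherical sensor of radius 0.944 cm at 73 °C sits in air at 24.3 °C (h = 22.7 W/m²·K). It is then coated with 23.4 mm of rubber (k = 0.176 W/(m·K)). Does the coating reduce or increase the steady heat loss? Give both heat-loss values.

increases: 1.24 → 1.30 W

Critical radius for a sphere: r_cr = 2k/h = 0.0155 m = 1.55 cm.
Outer radius after coating: r₂ = 0.00944 + 0.0234 = 0.03284 m.
r₁ < r_cr < r₂: heat loss rises to a maximum at r_cr then falls. Whether the coating helps depends on whether Q(r₂) has dropped back below Q(r₁).
Bare: R = 1/(4πr₁²h) = 39.34 K/W; Q = 48.7/39.34 = 1.24 W.
Coated: R = R_cond + R_conv = 37.38 K/W; Q = 48.7/37.38 = 1.30 W.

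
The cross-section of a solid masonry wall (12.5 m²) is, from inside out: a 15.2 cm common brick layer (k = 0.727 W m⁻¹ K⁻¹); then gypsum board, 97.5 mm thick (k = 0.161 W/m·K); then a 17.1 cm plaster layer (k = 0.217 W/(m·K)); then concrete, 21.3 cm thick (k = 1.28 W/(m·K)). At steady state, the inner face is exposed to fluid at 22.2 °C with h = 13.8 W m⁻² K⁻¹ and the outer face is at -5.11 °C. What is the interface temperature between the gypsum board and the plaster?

T = 9.04 °C

Series thermal resistances, inner to outer:
  R_conv,in = 1/(hA) = 1/(13.8·12.5) = 0.005797 K/W
  R_common brick = L/(kA) = 0.152/(0.727·12.5) = 0.01673 K/W
  R_gypsum board = L/(kA) = 0.0975/(0.161·12.5) = 0.04845 K/W
  R_plaster = L/(kA) = 0.171/(0.217·12.5) = 0.06304 K/W
  R_concrete = L/(kA) = 0.213/(1.28·12.5) = 0.01331 K/W
ΣR = 0.005797 + 0.01673 + 0.04845 + 0.06304 + 0.01331 = 0.1473 K/W
Q = ΔT/ΣR = (22.2 °C − -5.11 °C)/0.1473 = 185.4 W
From the inner boundary to the gypsum board/plaster interface, ΣR_partial = 0.07098 K/W.
T_interface = T_in − Q·ΣR_partial = 22.2 °C − (185.4)(0.07098) = 9.04 °C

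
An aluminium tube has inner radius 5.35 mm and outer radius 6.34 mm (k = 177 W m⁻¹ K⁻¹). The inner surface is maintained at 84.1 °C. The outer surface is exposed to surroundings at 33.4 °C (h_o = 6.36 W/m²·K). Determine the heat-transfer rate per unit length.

Resistance network (inner→outer):
  R'_aluminium = ln(0.00634/0.00535)/(2πk) = 0.1698/(2π·177) = 1.527×10^-4 m·K/W
  R'_conv,out = 1/(2πr h) = 1/(2π·0.00634·6.36) = 3.947 m·K/W
ΣR = 1.527×10^-4 + 3.947 = 3.947 m·K/W
Q' = ΔT/ΣR = (84.1 °C − 33.4 °C)/3.947 = 12.8 W/m

Q' = 12.8 W/m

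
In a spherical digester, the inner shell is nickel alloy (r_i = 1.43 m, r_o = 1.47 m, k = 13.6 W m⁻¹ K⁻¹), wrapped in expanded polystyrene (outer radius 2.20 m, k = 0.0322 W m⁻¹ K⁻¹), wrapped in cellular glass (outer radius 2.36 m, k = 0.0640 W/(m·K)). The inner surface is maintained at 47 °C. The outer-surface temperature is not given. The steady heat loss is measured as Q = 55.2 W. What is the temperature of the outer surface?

Series resistances:
  R_nickel alloy = (1/1.43 − 1/1.47)/(4πk) = 0.01903/(4π·13.6) = 1.113×10^-4 K/W
  R_expanded polystyrene = (1/1.47 − 1/2.20)/(4πk) = 0.2257/(4π·0.0322) = 0.5578 K/W
  R_cellular glass = (1/2.20 − 1/2.36)/(4πk) = 0.03082/(4π·0.0640) = 0.03832 K/W
ΣR = 0.5963 K/W
ΔT = Q·ΣR = 55.2 × 0.5963 = 32.92 K
Heat flows outward, so T_out = T_in − ΔT = 47 − 32.92 = 14.1 °C

T_out = 14.1 °C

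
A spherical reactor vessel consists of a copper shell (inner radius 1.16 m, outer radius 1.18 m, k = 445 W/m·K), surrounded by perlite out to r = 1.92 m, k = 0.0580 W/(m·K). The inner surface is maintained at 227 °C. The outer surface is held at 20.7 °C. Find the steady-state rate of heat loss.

Resistance network (inner→outer):
  R_copper = (1/1.16 − 1/1.18)/(4πk) = 0.01461/(4π·445) = 2.613×10^-6 K/W
  R_perlite = (1/1.18 − 1/1.92)/(4πk) = 0.3266/(4π·0.0580) = 0.4481 K/W
ΣR = 2.613×10^-6 + 0.4481 = 0.4481 K/W
Q = ΔT/ΣR = (227 °C − 20.7 °C)/0.4481 = 460 W

Q = 460 W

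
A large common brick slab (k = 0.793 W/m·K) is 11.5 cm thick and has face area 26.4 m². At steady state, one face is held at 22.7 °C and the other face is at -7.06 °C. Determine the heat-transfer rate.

Q = 5.42 kW

Q = kA·ΔT/L = 0.793 × 26.4 × |22.7 °C − -7.06 °C| / 0.115 = 5420 W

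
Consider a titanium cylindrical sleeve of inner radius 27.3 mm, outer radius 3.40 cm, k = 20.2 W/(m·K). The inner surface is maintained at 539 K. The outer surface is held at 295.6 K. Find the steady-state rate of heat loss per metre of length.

Q' = 141 kW/m

Q' = 2πk·ΔT/ln(r₂/r₁) = 2π × 20.2 × 243.4 / ln(0.0340/0.0273) = 1.41×10^5 W/m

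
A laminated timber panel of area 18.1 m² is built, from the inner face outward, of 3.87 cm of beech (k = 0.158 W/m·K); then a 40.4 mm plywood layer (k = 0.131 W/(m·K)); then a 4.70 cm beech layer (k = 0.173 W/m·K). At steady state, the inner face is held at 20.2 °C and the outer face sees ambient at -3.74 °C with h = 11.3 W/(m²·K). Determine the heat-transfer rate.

Series thermal resistances, inner to outer:
  R_beech = L/(kA) = 0.0387/(0.158·18.1) = 0.01353 K/W
  R_plywood = L/(kA) = 0.0404/(0.131·18.1) = 0.01704 K/W
  R_beech = L/(kA) = 0.0470/(0.173·18.1) = 0.01501 K/W
  R_conv,out = 1/(hA) = 1/(11.3·18.1) = 0.004889 K/W
ΣR = 0.01353 + 0.01704 + 0.01501 + 0.004889 = 0.05047 K/W
Q = ΔT/ΣR = (20.2 °C − -3.74 °C)/0.05047 = 474 W

Q = 474 W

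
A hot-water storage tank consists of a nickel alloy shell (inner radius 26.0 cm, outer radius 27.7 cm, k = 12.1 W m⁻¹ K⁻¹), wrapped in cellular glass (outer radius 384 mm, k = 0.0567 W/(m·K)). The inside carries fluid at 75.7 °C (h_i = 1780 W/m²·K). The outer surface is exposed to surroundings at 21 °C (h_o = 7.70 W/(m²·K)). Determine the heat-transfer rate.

Q = 36.9 W

Treat each layer as a resistance in series:
  R_conv,in = 1/(4πr²h) = 1/(4π·0.260²·1780) = 6.613×10^-4 K/W
  R_nickel alloy = (1/0.260 − 1/0.277)/(4πk) = 0.2360/(4π·12.1) = 0.001552 K/W
  R_cellular glass = (1/0.277 − 1/0.384)/(4πk) = 1.006/(4π·0.0567) = 1.412 K/W
  R_conv,out = 1/(4πr²h) = 1/(4π·0.384²·7.70) = 0.07009 K/W
ΣR = 6.613×10^-4 + 0.001552 + 1.412 + 0.07009 = 1.484 K/W
Q = ΔT/ΣR = (75.7 °C − 21 °C)/1.484 = 36.9 W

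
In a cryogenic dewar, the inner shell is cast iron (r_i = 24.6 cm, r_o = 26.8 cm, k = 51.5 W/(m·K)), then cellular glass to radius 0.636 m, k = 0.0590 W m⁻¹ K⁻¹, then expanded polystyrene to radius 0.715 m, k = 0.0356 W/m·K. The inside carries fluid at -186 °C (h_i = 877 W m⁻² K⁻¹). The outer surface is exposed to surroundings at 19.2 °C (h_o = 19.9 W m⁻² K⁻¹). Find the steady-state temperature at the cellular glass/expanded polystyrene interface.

Treat each layer as a resistance in series:
  R_conv,in = 1/(4πr²h) = 1/(4π·0.246²·877) = 0.001499 K/W
  R_cast iron = (1/0.246 − 1/0.268)/(4πk) = 0.3337/(4π·51.5) = 5.156×10^-4 K/W
  R_cellular glass = (1/0.268 − 1/0.636)/(4πk) = 2.159/(4π·0.0590) = 2.912 K/W
  R_expanded polystyrene = (1/0.636 − 1/0.715)/(4πk) = 0.1737/(4π·0.0356) = 0.3883 K/W
  R_conv,out = 1/(4πr²h) = 1/(4π·0.715²·19.9) = 0.007822 K/W
ΣR = 0.001499 + 5.156×10^-4 + 2.912 + 0.3883 + 0.007822 = 3.310 K/W
Q = ΔT/ΣR = (-186 °C − 19.2 °C)/3.310 = -61.99 W
From the inner boundary to the cellular glass/expanded polystyrene interface, ΣR_partial = 2.914 K/W.
T_interface = T_in − Q·ΣR_partial = -186 °C − (-61.99)(2.914) = -5.4 °C

T = -5.4 °C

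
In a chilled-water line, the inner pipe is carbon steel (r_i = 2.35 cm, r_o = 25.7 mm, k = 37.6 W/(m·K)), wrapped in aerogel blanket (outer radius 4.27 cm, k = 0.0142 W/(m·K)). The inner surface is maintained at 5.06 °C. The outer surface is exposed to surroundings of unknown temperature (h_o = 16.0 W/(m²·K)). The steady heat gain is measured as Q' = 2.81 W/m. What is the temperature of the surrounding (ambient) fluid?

T_out = 21.7 °C

Sum the resistances:
  R'_carbon steel = ln(0.0257/0.0235)/(2πk) = 0.08949/(2π·37.6) = 3.788×10^-4 m·K/W
  R'_aerogel blanket = ln(0.0427/0.0257)/(2πk) = 0.5077/(2π·0.0142) = 5.690 m·K/W
  R'_conv,out = 1/(2πr h) = 1/(2π·0.0427·16.0) = 0.2330 m·K/W
ΣR = 5.924 m·K/W
ΔT = Q'·ΣR = 2.81 × 5.924 = 16.65 K
Heat flows inward, so T_out = T_in + ΔT = 5.06 + 16.65 = 21.7 °C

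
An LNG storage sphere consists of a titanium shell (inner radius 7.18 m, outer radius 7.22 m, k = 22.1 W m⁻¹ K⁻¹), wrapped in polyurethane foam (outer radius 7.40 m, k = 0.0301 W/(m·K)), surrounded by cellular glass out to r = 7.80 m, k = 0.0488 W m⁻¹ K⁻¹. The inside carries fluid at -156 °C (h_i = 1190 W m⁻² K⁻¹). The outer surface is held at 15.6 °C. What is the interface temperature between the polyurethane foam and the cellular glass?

T = -80.3 °C

Resistance network (inner→outer):
  R_conv,in = 1/(4πr²h) = 1/(4π·7.18²·1190) = 1.297×10^-6 K/W
  R_titanium = (1/7.18 − 1/7.22)/(4πk) = 7.716×10^-4/(4π·22.1) = 2.778×10^-6 K/W
  R_polyurethane foam = (1/7.22 − 1/7.40)/(4πk) = 0.003369/(4π·0.0301) = 0.008907 K/W
  R_cellular glass = (1/7.40 − 1/7.80)/(4πk) = 0.006930/(4π·0.0488) = 0.01130 K/W
ΣR = 1.297×10^-6 + 2.778×10^-6 + 0.008907 + 0.01130 = 0.02021 K/W
Q = ΔT/ΣR = (-156 °C − 15.6 °C)/0.02021 = -8491 W
From the inner boundary to the polyurethane foam/cellular glass interface, ΣR_partial = 0.008911 K/W.
T_interface = T_in − Q·ΣR_partial = -156 °C − (-8491)(0.008911) = -80.3 °C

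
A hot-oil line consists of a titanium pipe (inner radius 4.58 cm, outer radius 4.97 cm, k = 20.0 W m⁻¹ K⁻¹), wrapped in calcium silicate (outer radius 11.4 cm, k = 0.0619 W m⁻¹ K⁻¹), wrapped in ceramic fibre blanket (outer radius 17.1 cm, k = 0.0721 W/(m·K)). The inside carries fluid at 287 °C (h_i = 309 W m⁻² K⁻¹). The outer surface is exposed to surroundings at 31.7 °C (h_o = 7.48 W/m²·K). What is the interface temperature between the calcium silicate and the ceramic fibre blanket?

T = 114 °C

Resistance network (inner→outer):
  R'_conv,in = 1/(2πr h) = 1/(2π·0.0458·309) = 0.01125 m·K/W
  R'_titanium = ln(0.0497/0.0458)/(2πk) = 0.08172/(2π·20.0) = 6.503×10^-4 m·K/W
  R'_calcium silicate = ln(0.114/0.0497)/(2πk) = 0.8302/(2π·0.0619) = 2.135 m·K/W
  R'_ceramic fibre blanket = ln(0.171/0.114)/(2πk) = 0.4055/(2π·0.0721) = 0.8950 m·K/W
  R'_conv,out = 1/(2πr h) = 1/(2π·0.171·7.48) = 0.1244 m·K/W
ΣR = 0.01125 + 6.503×10^-4 + 2.135 + 0.8950 + 0.1244 = 3.166 m·K/W
Q' = ΔT/ΣR = (287 °C − 31.7 °C)/3.166 = 80.64 W/m
From the inner boundary to the calcium silicate/ceramic fibre blanket interface, ΣR_partial = 2.147 m·K/W.
T_interface = T_in − Q'·ΣR_partial = 287 °C − (80.64)(2.147) = 114 °C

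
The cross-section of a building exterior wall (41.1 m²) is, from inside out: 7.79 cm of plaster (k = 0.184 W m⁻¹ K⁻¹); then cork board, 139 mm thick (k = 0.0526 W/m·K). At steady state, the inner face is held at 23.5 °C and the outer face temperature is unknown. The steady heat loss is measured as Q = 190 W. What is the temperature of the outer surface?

T_out = 9.33 °C

Series resistances:
  R_plaster = L/(kA) = 0.0779/(0.184·41.1) = 0.01030 K/W
  R_cork board = L/(kA) = 0.139/(0.0526·41.1) = 0.06430 K/W
ΣR = 0.07460 K/W
ΔT = Q·ΣR = 190 × 0.07460 = 14.17 K
Heat flows outward, so T_out = T_in − ΔT = 23.5 − 14.17 = 9.33 °C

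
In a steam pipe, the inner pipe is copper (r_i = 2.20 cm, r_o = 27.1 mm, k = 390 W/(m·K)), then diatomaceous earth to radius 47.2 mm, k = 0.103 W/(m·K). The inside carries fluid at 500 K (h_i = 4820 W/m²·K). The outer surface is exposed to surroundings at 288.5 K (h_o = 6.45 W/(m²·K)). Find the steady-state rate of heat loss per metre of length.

Q' = 153 W/m

Resistance network (inner→outer):
  R'_conv,in = 1/(2πr h) = 1/(2π·0.0220·4820) = 0.001501 m·K/W
  R'_copper = ln(0.0271/0.0220)/(2πk) = 0.2085/(2π·390) = 8.508×10^-5 m·K/W
  R'_diatomaceous earth = ln(0.0472/0.0271)/(2πk) = 0.5549/(2π·0.103) = 0.8574 m·K/W
  R'_conv,out = 1/(2πr h) = 1/(2π·0.0472·6.45) = 0.5228 m·K/W
ΣR = 0.001501 + 8.508×10^-5 + 0.8574 + 0.5228 = 1.382 m·K/W
Q' = ΔT/ΣR = (500 K − 288.5 K)/1.382 = 153 W/m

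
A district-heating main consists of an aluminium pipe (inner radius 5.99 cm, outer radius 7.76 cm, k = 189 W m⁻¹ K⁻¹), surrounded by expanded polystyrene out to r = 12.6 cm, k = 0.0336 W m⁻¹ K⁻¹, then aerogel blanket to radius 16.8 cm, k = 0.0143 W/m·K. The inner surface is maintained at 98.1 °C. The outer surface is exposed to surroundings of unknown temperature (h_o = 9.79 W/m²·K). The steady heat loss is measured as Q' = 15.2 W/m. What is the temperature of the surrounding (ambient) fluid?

Sum the resistances:
  R'_aluminium = ln(0.0776/0.0599)/(2πk) = 0.2589/(2π·189) = 2.180×10^-4 m·K/W
  R'_expanded polystyrene = ln(0.126/0.0776)/(2πk) = 0.4847/(2π·0.0336) = 2.296 m·K/W
  R'_aerogel blanket = ln(0.168/0.126)/(2πk) = 0.2877/(2π·0.0143) = 3.202 m·K/W
  R'_conv,out = 1/(2πr h) = 1/(2π·0.168·9.79) = 0.09677 m·K/W
ΣR = 5.595 m·K/W
ΔT = Q'·ΣR = 15.2 × 5.595 = 85.04 K
Heat flows outward, so T_out = T_in − ΔT = 98.1 − 85.04 = 13.1 °C

T_out = 13.1 °C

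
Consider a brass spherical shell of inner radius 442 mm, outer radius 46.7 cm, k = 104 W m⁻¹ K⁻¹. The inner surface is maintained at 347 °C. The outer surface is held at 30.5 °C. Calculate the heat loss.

Q = 4πk·ΔT/(1/r₁ − 1/r₂) = 4π × 104 × 316.5 / (1/0.442 − 1/0.467) = 3.42×10^6 W

Q = 3420 kW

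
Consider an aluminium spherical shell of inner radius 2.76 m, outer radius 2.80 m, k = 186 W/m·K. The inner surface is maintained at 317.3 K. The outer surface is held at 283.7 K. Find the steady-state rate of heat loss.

Q = 4πk·ΔT/(1/r₁ − 1/r₂) = 4π × 186 × 33.6 / (1/2.76 − 1/2.80) = 1.52×10^7 W

Q = 15200 kW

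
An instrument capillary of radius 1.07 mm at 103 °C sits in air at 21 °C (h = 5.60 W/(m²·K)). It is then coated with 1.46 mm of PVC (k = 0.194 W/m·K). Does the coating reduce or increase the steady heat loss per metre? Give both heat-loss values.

Critical radius for a cylinder: r_cr = k/h = 0.0346 m = 3.46 cm.
Outer radius after coating: r₂ = 0.00107 + 0.00146 = 0.00253 m.
Since r₁ < r_cr and r₂ ≤ r_cr, the coating moves toward the maximum at r_cr — heat loss rises.
Bare: R = 1/(2πr₁h) = 26.56 m·K/W; Q = 82/26.56 = 3.09 W/m.
Coated: R = R_cond + R_conv = 11.94 m·K/W; Q = 82/11.94 = 6.87 W/m.

increases: 3.09 → 6.87 W/m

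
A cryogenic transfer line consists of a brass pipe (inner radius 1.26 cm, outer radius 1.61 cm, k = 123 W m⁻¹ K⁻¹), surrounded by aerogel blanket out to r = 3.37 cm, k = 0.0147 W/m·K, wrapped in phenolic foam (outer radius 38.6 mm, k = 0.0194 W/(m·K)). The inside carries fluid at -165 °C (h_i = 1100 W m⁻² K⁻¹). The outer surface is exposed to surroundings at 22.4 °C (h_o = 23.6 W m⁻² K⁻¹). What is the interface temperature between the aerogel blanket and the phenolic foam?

Series thermal resistances, inner to outer:
  R'_conv,in = 1/(2πr h) = 1/(2π·0.0126·1100) = 0.01148 m·K/W
  R'_brass = ln(0.0161/0.0126)/(2πk) = 0.2451/(2π·123) = 3.172×10^-4 m·K/W
  R'_aerogel blanket = ln(0.0337/0.0161)/(2πk) = 0.7387/(2π·0.0147) = 7.998 m·K/W
  R'_phenolic foam = ln(0.0386/0.0337)/(2πk) = 0.1358/(2π·0.0194) = 1.114 m·K/W
  R'_conv,out = 1/(2πr h) = 1/(2π·0.0386·23.6) = 0.1747 m·K/W
ΣR = 0.01148 + 3.172×10^-4 + 7.998 + 1.114 + 0.1747 = 9.298 m·K/W
Q' = ΔT/ΣR = (-165 °C − 22.4 °C)/9.298 = -20.15 W/m
From the inner boundary to the aerogel blanket/phenolic foam interface, ΣR_partial = 8.010 m·K/W.
T_interface = T_in − Q'·ΣR_partial = -165 °C − (-20.15)(8.010) = -3.6 °C

T = -3.6 °C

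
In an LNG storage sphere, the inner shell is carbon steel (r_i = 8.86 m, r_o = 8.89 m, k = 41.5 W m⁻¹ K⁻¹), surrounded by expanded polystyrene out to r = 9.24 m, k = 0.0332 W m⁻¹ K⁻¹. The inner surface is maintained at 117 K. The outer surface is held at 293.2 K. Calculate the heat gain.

Q = 17.3 kW

Resistance network (inner→outer):
  R_carbon steel = (1/8.86 − 1/8.89)/(4πk) = 3.809×10^-4/(4π·41.5) = 7.303×10^-7 K/W
  R_expanded polystyrene = (1/8.89 − 1/9.24)/(4πk) = 0.004261/(4π·0.0332) = 0.01021 K/W
ΣR = 7.303×10^-7 + 0.01021 = 0.01021 K/W
Q = ΔT/ΣR = (117 K − 293.2 K)/0.01021 = -17300 W
(Negative Q ⇒ heat flows inward; heat gain = 17300 W.)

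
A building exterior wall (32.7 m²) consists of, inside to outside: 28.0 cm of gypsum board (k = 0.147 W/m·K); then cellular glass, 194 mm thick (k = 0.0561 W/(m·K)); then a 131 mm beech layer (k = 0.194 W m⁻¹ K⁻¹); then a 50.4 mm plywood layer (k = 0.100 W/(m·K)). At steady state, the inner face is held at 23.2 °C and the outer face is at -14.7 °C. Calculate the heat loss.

Q = 189 W

Series thermal resistances, inner to outer:
  R_gypsum board = L/(kA) = 0.280/(0.147·32.7) = 0.05825 K/W
  R_cellular glass = L/(kA) = 0.194/(0.0561·32.7) = 0.1058 K/W
  R_beech = L/(kA) = 0.131/(0.194·32.7) = 0.02065 K/W
  R_plywood = L/(kA) = 0.0504/(0.100·32.7) = 0.01541 K/W
ΣR = 0.05825 + 0.1058 + 0.02065 + 0.01541 = 0.2001 K/W
Q = ΔT/ΣR = (23.2 °C − -14.7 °C)/0.2001 = 189 W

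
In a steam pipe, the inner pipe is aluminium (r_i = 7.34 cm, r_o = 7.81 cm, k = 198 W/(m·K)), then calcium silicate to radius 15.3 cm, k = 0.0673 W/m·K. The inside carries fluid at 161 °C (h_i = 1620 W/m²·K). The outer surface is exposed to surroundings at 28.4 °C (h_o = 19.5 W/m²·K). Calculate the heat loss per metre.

Treat each layer as a resistance in series:
  R'_conv,in = 1/(2πr h) = 1/(2π·0.0734·1620) = 0.001338 m·K/W
  R'_aluminium = ln(0.0781/0.0734)/(2πk) = 0.06207/(2π·198) = 4.989×10^-5 m·K/W
  R'_calcium silicate = ln(0.153/0.0781)/(2πk) = 0.6724/(2π·0.0673) = 1.590 m·K/W
  R'_conv,out = 1/(2πr h) = 1/(2π·0.153·19.5) = 0.05335 m·K/W
ΣR = 0.001338 + 4.989×10^-5 + 1.590 + 0.05335 = 1.645 m·K/W
Q' = ΔT/ΣR = (161 °C − 28.4 °C)/1.645 = 80.6 W/m

Q' = 80.6 W/m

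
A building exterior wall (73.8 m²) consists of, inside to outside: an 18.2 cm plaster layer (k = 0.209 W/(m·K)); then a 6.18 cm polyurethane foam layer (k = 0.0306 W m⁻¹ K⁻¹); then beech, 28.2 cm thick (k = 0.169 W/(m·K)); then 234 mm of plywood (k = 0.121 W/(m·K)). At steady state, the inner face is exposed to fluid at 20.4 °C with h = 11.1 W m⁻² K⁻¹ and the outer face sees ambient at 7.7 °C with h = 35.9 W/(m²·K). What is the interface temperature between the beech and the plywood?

T = 11.5 °C

Series thermal resistances, inner to outer:
  R_conv,in = 1/(hA) = 1/(11.1·73.8) = 0.001221 K/W
  R_plaster = L/(kA) = 0.182/(0.209·73.8) = 0.01180 K/W
  R_polyurethane foam = L/(kA) = 0.0618/(0.0306·73.8) = 0.02737 K/W
  R_beech = L/(kA) = 0.282/(0.169·73.8) = 0.02261 K/W
  R_plywood = L/(kA) = 0.234/(0.121·73.8) = 0.02620 K/W
  R_conv,out = 1/(hA) = 1/(35.9·73.8) = 3.774×10^-4 K/W
ΣR = 0.001221 + 0.01180 + 0.02737 + 0.02261 + 0.02620 + 3.774×10^-4 = 0.08958 K/W
Q = ΔT/ΣR = (20.4 °C − 7.7 °C)/0.08958 = 141.8 W
From the inner boundary to the beech/plywood interface, ΣR_partial = 0.06300 K/W.
T_interface = T_in − Q·ΣR_partial = 20.4 °C − (141.8)(0.06300) = 11.5 °C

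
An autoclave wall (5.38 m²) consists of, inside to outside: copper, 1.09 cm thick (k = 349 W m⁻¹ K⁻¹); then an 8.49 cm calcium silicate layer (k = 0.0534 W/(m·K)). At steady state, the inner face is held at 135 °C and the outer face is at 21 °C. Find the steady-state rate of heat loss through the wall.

Series thermal resistances, inner to outer:
  R_copper = L/(kA) = 0.0109/(349·5.38) = 5.805×10^-6 K/W
  R_calcium silicate = L/(kA) = 0.0849/(0.0534·5.38) = 0.2955 K/W
ΣR = 5.805×10^-6 + 0.2955 = 0.2955 K/W
Q = ΔT/ΣR = (135 °C − 21 °C)/0.2955 = 386 W

Q = 386 W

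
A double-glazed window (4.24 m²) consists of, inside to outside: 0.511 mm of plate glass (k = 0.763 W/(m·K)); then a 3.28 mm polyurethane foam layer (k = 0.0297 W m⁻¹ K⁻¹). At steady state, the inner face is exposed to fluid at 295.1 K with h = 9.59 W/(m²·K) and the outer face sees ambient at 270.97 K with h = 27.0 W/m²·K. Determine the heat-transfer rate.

Series thermal resistances, inner to outer:
  R_conv,in = 1/(hA) = 1/(9.59·4.24) = 0.02459 K/W
  R_plate glass = L/(kA) = 5.11×10^-4/(0.763·4.24) = 1.580×10^-4 K/W
  R_polyurethane foam = L/(kA) = 0.00328/(0.0297·4.24) = 0.02605 K/W
  R_conv,out = 1/(hA) = 1/(27.0·4.24) = 0.008735 K/W
ΣR = 0.02459 + 1.580×10^-4 + 0.02605 + 0.008735 = 0.05953 K/W
Q = ΔT/ΣR = (295.1 K − 270.97 K)/0.05953 = 405 W

Q = 405 W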